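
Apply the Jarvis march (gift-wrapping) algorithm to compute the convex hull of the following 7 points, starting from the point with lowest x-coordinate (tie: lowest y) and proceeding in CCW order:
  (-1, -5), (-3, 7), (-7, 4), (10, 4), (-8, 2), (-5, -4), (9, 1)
Hull (CCW) = [(-8, 2), (-5, -4), (-1, -5), (9, 1), (10, 4), (-3, 7), (-7, 4)]

Jarvis march: at each step, from the current hull vertex p, select the next vertex q as the point such that every other point lies strictly to the left of (or on) the directed line p → q. (Equivalently: for every other point r, the cross product (q − p) × (r − p) ≥ 0.)
Starting point (lowest x, tie lowest y): (-8, 2). Wrap until returning to start. Resulting hull: (-8, 2), (-5, -4), (-1, -5), (9, 1), (10, 4), (-3, 7), (-7, 4).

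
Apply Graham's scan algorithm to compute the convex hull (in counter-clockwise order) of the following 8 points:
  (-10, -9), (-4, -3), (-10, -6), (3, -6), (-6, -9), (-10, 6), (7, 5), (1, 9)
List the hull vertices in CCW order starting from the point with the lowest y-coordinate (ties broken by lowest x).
Hull (CCW) = [(-10, -9), (-6, -9), (3, -6), (7, 5), (1, 9), (-10, 6)]

Graham scan procedure:
  1. Find the pivot p₀ = point with lowest y (tie → lowest x): (-10, -9).
  2. Sort the remaining points by polar angle around p₀.
  3. Walk through sorted points, maintaining a stack; pop the top while the last three entries make a non-left turn (cross product ≤ 0).
  4. Final stack is the convex hull in CCW order: (-10, -9), (-6, -9), (3, -6), (7, 5), (1, 9), (-10, 6).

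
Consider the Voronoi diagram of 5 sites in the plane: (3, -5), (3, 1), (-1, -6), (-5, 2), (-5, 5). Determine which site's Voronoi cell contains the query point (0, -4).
Nearest site = (-1, -6)

The Voronoi cell of site s contains exactly those query points closer to s than to any other site. Compute squared distances from q = (0, -4) to each site:
  (-1 − 0)² + (-6 − -4)² = 5
  (3 − 0)² + (-5 − -4)² = 10
  (3 − 0)² + (1 − -4)² = 34
  (-5 − 0)² + (2 − -4)² = 61
  (-5 − 0)² + (5 − -4)² = 106
Minimum is attained by (-1, -6), so q lies in its Voronoi cell.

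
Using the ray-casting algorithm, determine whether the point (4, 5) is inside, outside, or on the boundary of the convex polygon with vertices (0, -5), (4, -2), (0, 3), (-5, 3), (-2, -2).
The point (4, 5) lies strictly outside the polygon

Cast a horizontal ray to the right from the query point and count how many polygon edges it crosses (each edge strictly once or zero times, handled with the usual half-open convention). 
Parity of crossings → even ⇒ outside.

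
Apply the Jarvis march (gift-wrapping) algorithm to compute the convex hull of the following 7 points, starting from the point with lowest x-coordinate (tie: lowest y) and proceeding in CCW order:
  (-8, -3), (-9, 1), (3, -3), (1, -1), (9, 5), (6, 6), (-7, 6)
Hull (CCW) = [(-9, 1), (-8, -3), (3, -3), (9, 5), (6, 6), (-7, 6)]

Jarvis march: at each step, from the current hull vertex p, select the next vertex q as the point such that every other point lies strictly to the left of (or on) the directed line p → q. (Equivalently: for every other point r, the cross product (q − p) × (r − p) ≥ 0.)
Starting point (lowest x, tie lowest y): (-9, 1). Wrap until returning to start. Resulting hull: (-9, 1), (-8, -3), (3, -3), (9, 5), (6, 6), (-7, 6).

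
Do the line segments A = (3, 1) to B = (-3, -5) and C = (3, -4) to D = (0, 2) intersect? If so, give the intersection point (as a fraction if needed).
Yes; intersection at (4/3, -2/3) (t = 5/18 on AB, s = 5/9 on CD)

Parametrize AB as A + t(B − A) = (3 + -6 t, 1 + -6 t) and CD as C + s(D − C) = (3 + -3 s, -4 + 6 s). Solve the linear system for (t, s). Determinant = 54 ≠ 0, so a unique intersection of the containing lines exists. Solution: t = 5/18, s = 5/9 — both in [0, 1], so the segments cross. Intersection point: (4/3, -2/3).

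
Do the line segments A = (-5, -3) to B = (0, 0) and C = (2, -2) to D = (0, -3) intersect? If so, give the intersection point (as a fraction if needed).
No (intersection of containing lines falls outside at least one segment)

Parametrize and solve: t = -5, s = 16. At least one of these is outside [0, 1], so the segments do not intersect.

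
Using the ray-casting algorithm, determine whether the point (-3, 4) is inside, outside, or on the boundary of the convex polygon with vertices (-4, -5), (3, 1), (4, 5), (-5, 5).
The point (-3, 4) lies strictly inside the polygon

Cast a horizontal ray to the right from the query point and count how many polygon edges it crosses (each edge strictly once or zero times, handled with the usual half-open convention). 
Parity of crossings → odd ⇒ inside.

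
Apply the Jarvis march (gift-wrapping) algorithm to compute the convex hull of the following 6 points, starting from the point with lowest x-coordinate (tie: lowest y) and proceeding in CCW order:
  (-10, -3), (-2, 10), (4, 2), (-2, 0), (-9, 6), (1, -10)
Hull (CCW) = [(-10, -3), (1, -10), (4, 2), (-2, 10), (-9, 6)]

Jarvis march: at each step, from the current hull vertex p, select the next vertex q as the point such that every other point lies strictly to the left of (or on) the directed line p → q. (Equivalently: for every other point r, the cross product (q − p) × (r − p) ≥ 0.)
Starting point (lowest x, tie lowest y): (-10, -3). Wrap until returning to start. Resulting hull: (-10, -3), (1, -10), (4, 2), (-2, 10), (-9, 6).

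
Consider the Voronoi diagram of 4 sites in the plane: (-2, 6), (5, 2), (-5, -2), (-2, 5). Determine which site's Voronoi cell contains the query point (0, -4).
Nearest site = (-5, -2)

The Voronoi cell of site s contains exactly those query points closer to s than to any other site. Compute squared distances from q = (0, -4) to each site:
  (-5 − 0)² + (-2 − -4)² = 29
  (5 − 0)² + (2 − -4)² = 61
  (-2 − 0)² + (5 − -4)² = 85
  (-2 − 0)² + (6 − -4)² = 104
Minimum is attained by (-5, -2), so q lies in its Voronoi cell.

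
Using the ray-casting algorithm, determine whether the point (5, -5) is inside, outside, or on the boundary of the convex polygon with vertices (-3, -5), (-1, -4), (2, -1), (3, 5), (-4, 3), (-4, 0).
The point (5, -5) lies strictly outside the polygon

Cast a horizontal ray to the right from the query point and count how many polygon edges it crosses (each edge strictly once or zero times, handled with the usual half-open convention). 
Parity of crossings → even ⇒ outside.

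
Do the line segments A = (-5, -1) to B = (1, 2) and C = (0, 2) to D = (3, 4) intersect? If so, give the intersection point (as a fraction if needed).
No (intersection of containing lines falls outside at least one segment)

Parametrize and solve: t = 1/3, s = -1. At least one of these is outside [0, 1], so the segments do not intersect.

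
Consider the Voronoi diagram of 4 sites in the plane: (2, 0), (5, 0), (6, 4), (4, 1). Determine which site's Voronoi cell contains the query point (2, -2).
Nearest site = (2, 0)

The Voronoi cell of site s contains exactly those query points closer to s than to any other site. Compute squared distances from q = (2, -2) to each site:
  (2 − 2)² + (0 − -2)² = 4
  (4 − 2)² + (1 − -2)² = 13
  (5 − 2)² + (0 − -2)² = 13
  (6 − 2)² + (4 − -2)² = 52
Minimum is attained by (2, 0), so q lies in its Voronoi cell.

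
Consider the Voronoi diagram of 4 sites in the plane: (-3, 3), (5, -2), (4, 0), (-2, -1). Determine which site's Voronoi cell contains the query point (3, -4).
Nearest site = (5, -2)

The Voronoi cell of site s contains exactly those query points closer to s than to any other site. Compute squared distances from q = (3, -4) to each site:
  (5 − 3)² + (-2 − -4)² = 8
  (4 − 3)² + (0 − -4)² = 17
  (-2 − 3)² + (-1 − -4)² = 34
  (-3 − 3)² + (3 − -4)² = 85
Minimum is attained by (5, -2), so q lies in its Voronoi cell.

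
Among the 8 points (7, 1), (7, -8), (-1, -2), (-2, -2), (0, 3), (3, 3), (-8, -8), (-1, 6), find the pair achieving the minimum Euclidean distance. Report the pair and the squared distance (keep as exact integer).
Pair = ((-1, -2), (-2, -2)); squared distance = 1

Compute all C(8, 2) = 28 pairwise squared distances (x_i − x_j)² + (y_i − y_j)². The minimum is 1, attained by the pair ((-1, -2), (-2, -2)).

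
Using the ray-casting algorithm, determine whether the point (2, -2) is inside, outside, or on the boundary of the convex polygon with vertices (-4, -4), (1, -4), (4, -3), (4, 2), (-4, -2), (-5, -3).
The point (2, -2) lies strictly inside the polygon

Cast a horizontal ray to the right from the query point and count how many polygon edges it crosses (each edge strictly once or zero times, handled with the usual half-open convention). 
Parity of crossings → odd ⇒ inside.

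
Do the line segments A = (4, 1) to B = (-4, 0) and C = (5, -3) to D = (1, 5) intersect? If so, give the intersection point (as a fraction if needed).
Yes; intersection at (52/17, 15/17) (t = 2/17 on AB, s = 33/68 on CD)

Parametrize AB as A + t(B − A) = (4 + -8 t, 1 + -1 t) and CD as C + s(D − C) = (5 + -4 s, -3 + 8 s). Solve the linear system for (t, s). Determinant = 68 ≠ 0, so a unique intersection of the containing lines exists. Solution: t = 2/17, s = 33/68 — both in [0, 1], so the segments cross. Intersection point: (52/17, 15/17).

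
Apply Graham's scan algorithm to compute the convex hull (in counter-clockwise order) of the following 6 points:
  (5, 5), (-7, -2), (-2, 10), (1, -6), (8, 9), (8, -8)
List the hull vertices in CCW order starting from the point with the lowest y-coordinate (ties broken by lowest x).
Hull (CCW) = [(8, -8), (8, 9), (-2, 10), (-7, -2), (1, -6)]

Graham scan procedure:
  1. Find the pivot p₀ = point with lowest y (tie → lowest x): (8, -8).
  2. Sort the remaining points by polar angle around p₀.
  3. Walk through sorted points, maintaining a stack; pop the top while the last three entries make a non-left turn (cross product ≤ 0).
  4. Final stack is the convex hull in CCW order: (8, -8), (8, 9), (-2, 10), (-7, -2), (1, -6).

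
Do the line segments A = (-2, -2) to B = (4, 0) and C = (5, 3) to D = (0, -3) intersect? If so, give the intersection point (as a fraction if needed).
Yes; intersection at (25/13, -9/13) (t = 17/26 on AB, s = 8/13 on CD)

Parametrize AB as A + t(B − A) = (-2 + 6 t, -2 + 2 t) and CD as C + s(D − C) = (5 + -5 s, 3 + -6 s). Solve the linear system for (t, s). Determinant = 26 ≠ 0, so a unique intersection of the containing lines exists. Solution: t = 17/26, s = 8/13 — both in [0, 1], so the segments cross. Intersection point: (25/13, -9/13).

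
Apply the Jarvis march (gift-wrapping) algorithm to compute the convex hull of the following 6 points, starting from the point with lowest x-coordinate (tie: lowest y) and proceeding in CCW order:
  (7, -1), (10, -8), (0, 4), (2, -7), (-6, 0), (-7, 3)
Hull (CCW) = [(-7, 3), (-6, 0), (2, -7), (10, -8), (7, -1), (0, 4)]

Jarvis march: at each step, from the current hull vertex p, select the next vertex q as the point such that every other point lies strictly to the left of (or on) the directed line p → q. (Equivalently: for every other point r, the cross product (q − p) × (r − p) ≥ 0.)
Starting point (lowest x, tie lowest y): (-7, 3). Wrap until returning to start. Resulting hull: (-7, 3), (-6, 0), (2, -7), (10, -8), (7, -1), (0, 4).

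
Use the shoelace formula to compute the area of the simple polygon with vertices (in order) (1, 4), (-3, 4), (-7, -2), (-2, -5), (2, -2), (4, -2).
Area = 117/2

Shoelace formula: Area = (1/2) |Σ_i (x_i · y_{i+1} − x_{i+1} · y_i)| (indices mod n). Compute each cross term:
  (1)(4) − (-3)(4) = 16
  (-3)(-2) − (-7)(4) = 34
  (-7)(-5) − (-2)(-2) = 31
  (-2)(-2) − (2)(-5) = 14
  (2)(-2) − (4)(-2) = 4
  (4)(4) − (1)(-2) = 18
Sum = 117, so (signed) Area = 117/2 = 117/2, |Area| = 117/2.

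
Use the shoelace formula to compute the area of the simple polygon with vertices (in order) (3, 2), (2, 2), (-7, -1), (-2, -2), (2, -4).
Area = 27

Shoelace formula: Area = (1/2) |Σ_i (x_i · y_{i+1} − x_{i+1} · y_i)| (indices mod n). Compute each cross term:
  (3)(2) − (2)(2) = 2
  (2)(-1) − (-7)(2) = 12
  (-7)(-2) − (-2)(-1) = 12
  (-2)(-4) − (2)(-2) = 12
  (2)(2) − (3)(-4) = 16
Sum = 54, so (signed) Area = 54/2 = 27, |Area| = 27.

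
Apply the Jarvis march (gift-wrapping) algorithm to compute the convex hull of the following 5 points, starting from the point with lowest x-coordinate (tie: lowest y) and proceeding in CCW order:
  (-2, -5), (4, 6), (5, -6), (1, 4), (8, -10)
Hull (CCW) = [(-2, -5), (8, -10), (4, 6), (1, 4)]

Jarvis march: at each step, from the current hull vertex p, select the next vertex q as the point such that every other point lies strictly to the left of (or on) the directed line p → q. (Equivalently: for every other point r, the cross product (q − p) × (r − p) ≥ 0.)
Starting point (lowest x, tie lowest y): (-2, -5). Wrap until returning to start. Resulting hull: (-2, -5), (8, -10), (4, 6), (1, 4).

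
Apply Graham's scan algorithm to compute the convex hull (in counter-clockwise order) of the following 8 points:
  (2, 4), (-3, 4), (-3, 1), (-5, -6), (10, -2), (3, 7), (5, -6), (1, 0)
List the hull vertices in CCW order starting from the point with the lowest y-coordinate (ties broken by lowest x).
Hull (CCW) = [(-5, -6), (5, -6), (10, -2), (3, 7), (-3, 4)]

Graham scan procedure:
  1. Find the pivot p₀ = point with lowest y (tie → lowest x): (-5, -6).
  2. Sort the remaining points by polar angle around p₀.
  3. Walk through sorted points, maintaining a stack; pop the top while the last three entries make a non-left turn (cross product ≤ 0).
  4. Final stack is the convex hull in CCW order: (-5, -6), (5, -6), (10, -2), (3, 7), (-3, 4).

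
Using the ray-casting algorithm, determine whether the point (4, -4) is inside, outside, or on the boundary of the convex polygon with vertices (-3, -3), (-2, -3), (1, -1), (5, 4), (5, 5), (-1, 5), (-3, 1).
The point (4, -4) lies strictly outside the polygon

Cast a horizontal ray to the right from the query point and count how many polygon edges it crosses (each edge strictly once or zero times, handled with the usual half-open convention). 
Parity of crossings → even ⇒ outside.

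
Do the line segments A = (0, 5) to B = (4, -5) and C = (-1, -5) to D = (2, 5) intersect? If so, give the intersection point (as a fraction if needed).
Yes; intersection at (8/7, 15/7) (t = 2/7 on AB, s = 5/7 on CD)

Parametrize AB as A + t(B − A) = (0 + 4 t, 5 + -10 t) and CD as C + s(D − C) = (-1 + 3 s, -5 + 10 s). Solve the linear system for (t, s). Determinant = -70 ≠ 0, so a unique intersection of the containing lines exists. Solution: t = 2/7, s = 5/7 — both in [0, 1], so the segments cross. Intersection point: (8/7, 15/7).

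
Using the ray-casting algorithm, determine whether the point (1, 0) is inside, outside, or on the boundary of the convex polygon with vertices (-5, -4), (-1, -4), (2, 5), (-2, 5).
The point (1, 0) lies strictly outside the polygon

Cast a horizontal ray to the right from the query point and count how many polygon edges it crosses (each edge strictly once or zero times, handled with the usual half-open convention). 
Parity of crossings → even ⇒ outside.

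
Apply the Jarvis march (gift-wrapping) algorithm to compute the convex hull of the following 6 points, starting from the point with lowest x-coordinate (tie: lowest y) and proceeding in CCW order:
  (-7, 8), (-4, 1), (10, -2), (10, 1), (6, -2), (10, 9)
Hull (CCW) = [(-7, 8), (-4, 1), (6, -2), (10, -2), (10, 9)]

Jarvis march: at each step, from the current hull vertex p, select the next vertex q as the point such that every other point lies strictly to the left of (or on) the directed line p → q. (Equivalently: for every other point r, the cross product (q − p) × (r − p) ≥ 0.)
Starting point (lowest x, tie lowest y): (-7, 8). Wrap until returning to start. Resulting hull: (-7, 8), (-4, 1), (6, -2), (10, -2), (10, 9).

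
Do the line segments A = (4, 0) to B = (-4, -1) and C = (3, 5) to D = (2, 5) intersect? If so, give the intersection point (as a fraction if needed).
No (intersection of containing lines falls outside at least one segment)

Parametrize and solve: t = -5, s = -41. At least one of these is outside [0, 1], so the segments do not intersect.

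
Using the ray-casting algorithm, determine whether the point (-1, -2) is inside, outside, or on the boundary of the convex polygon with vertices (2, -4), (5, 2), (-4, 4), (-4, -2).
The point (-1, -2) lies strictly inside the polygon

Cast a horizontal ray to the right from the query point and count how many polygon edges it crosses (each edge strictly once or zero times, handled with the usual half-open convention). 
Parity of crossings → odd ⇒ inside.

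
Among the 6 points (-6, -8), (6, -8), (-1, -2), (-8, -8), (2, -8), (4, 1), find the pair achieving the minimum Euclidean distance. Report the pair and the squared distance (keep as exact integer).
Pair = ((-6, -8), (-8, -8)); squared distance = 4

Compute all C(6, 2) = 15 pairwise squared distances (x_i − x_j)² + (y_i − y_j)². The minimum is 4, attained by the pair ((-6, -8), (-8, -8)).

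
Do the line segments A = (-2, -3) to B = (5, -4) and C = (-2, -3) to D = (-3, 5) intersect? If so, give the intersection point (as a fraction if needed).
Yes; intersection at (-2, -3) (t = 0 on AB, s = 0 on CD)

Parametrize AB as A + t(B − A) = (-2 + 7 t, -3 + -1 t) and CD as C + s(D − C) = (-2 + -1 s, -3 + 8 s). Solve the linear system for (t, s). Determinant = -55 ≠ 0, so a unique intersection of the containing lines exists. Solution: t = 0, s = 0 — both in [0, 1], so the segments cross. Intersection point: (-2, -3).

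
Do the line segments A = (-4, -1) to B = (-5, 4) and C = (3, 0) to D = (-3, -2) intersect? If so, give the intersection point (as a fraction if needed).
No (intersection of containing lines falls outside at least one segment)

Parametrize and solve: t = -1/4, s = 9/8. At least one of these is outside [0, 1], so the segments do not intersect.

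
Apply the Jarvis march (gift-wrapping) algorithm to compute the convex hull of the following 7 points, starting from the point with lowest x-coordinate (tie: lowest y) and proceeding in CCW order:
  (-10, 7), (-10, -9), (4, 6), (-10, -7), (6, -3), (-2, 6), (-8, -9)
Hull (CCW) = [(-10, -9), (-8, -9), (6, -3), (4, 6), (-10, 7)]

Jarvis march: at each step, from the current hull vertex p, select the next vertex q as the point such that every other point lies strictly to the left of (or on) the directed line p → q. (Equivalently: for every other point r, the cross product (q − p) × (r − p) ≥ 0.)
Starting point (lowest x, tie lowest y): (-10, -9). Wrap until returning to start. Resulting hull: (-10, -9), (-8, -9), (6, -3), (4, 6), (-10, 7).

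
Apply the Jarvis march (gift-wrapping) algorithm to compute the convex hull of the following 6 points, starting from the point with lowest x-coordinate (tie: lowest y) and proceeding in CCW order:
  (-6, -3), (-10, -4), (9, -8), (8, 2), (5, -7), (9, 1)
Hull (CCW) = [(-10, -4), (9, -8), (9, 1), (8, 2)]

Jarvis march: at each step, from the current hull vertex p, select the next vertex q as the point such that every other point lies strictly to the left of (or on) the directed line p → q. (Equivalently: for every other point r, the cross product (q − p) × (r − p) ≥ 0.)
Starting point (lowest x, tie lowest y): (-10, -4). Wrap until returning to start. Resulting hull: (-10, -4), (9, -8), (9, 1), (8, 2).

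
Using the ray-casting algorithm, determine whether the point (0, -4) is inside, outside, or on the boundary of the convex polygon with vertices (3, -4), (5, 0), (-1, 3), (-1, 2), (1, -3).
The point (0, -4) lies strictly outside the polygon

Cast a horizontal ray to the right from the query point and count how many polygon edges it crosses (each edge strictly once or zero times, handled with the usual half-open convention). 
Parity of crossings → even ⇒ outside.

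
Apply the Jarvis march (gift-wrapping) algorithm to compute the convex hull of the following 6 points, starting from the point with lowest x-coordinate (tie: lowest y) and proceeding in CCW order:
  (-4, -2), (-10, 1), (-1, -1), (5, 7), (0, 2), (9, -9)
Hull (CCW) = [(-10, 1), (9, -9), (5, 7)]

Jarvis march: at each step, from the current hull vertex p, select the next vertex q as the point such that every other point lies strictly to the left of (or on) the directed line p → q. (Equivalently: for every other point r, the cross product (q − p) × (r − p) ≥ 0.)
Starting point (lowest x, tie lowest y): (-10, 1). Wrap until returning to start. Resulting hull: (-10, 1), (9, -9), (5, 7).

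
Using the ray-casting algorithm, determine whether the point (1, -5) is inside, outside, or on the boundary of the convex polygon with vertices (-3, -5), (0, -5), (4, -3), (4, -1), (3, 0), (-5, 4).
The point (1, -5) lies strictly outside the polygon

Cast a horizontal ray to the right from the query point and count how many polygon edges it crosses (each edge strictly once or zero times, handled with the usual half-open convention). 
Parity of crossings → even ⇒ outside.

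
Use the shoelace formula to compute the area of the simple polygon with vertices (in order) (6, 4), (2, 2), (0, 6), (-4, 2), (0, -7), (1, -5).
Area = 109/2

Shoelace formula: Area = (1/2) |Σ_i (x_i · y_{i+1} − x_{i+1} · y_i)| (indices mod n). Compute each cross term:
  (6)(2) − (2)(4) = 4
  (2)(6) − (0)(2) = 12
  (0)(2) − (-4)(6) = 24
  (-4)(-7) − (0)(2) = 28
  (0)(-5) − (1)(-7) = 7
  (1)(4) − (6)(-5) = 34
Sum = 109, so (signed) Area = 109/2 = 109/2, |Area| = 109/2.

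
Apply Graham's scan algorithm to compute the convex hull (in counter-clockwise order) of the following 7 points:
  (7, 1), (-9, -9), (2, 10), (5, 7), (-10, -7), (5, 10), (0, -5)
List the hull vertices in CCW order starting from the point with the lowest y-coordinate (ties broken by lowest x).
Hull (CCW) = [(-9, -9), (0, -5), (7, 1), (5, 10), (2, 10), (-10, -7)]

Graham scan procedure:
  1. Find the pivot p₀ = point with lowest y (tie → lowest x): (-9, -9).
  2. Sort the remaining points by polar angle around p₀.
  3. Walk through sorted points, maintaining a stack; pop the top while the last three entries make a non-left turn (cross product ≤ 0).
  4. Final stack is the convex hull in CCW order: (-9, -9), (0, -5), (7, 1), (5, 10), (2, 10), (-10, -7).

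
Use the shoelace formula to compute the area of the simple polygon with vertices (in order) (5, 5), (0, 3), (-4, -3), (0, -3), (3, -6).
Area = 93/2

Shoelace formula: Area = (1/2) |Σ_i (x_i · y_{i+1} − x_{i+1} · y_i)| (indices mod n). Compute each cross term:
  (5)(3) − (0)(5) = 15
  (0)(-3) − (-4)(3) = 12
  (-4)(-3) − (0)(-3) = 12
  (0)(-6) − (3)(-3) = 9
  (3)(5) − (5)(-6) = 45
Sum = 93, so (signed) Area = 93/2 = 93/2, |Area| = 93/2.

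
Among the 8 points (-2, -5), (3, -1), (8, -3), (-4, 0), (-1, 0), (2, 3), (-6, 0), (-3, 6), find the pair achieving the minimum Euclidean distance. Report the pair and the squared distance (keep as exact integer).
Pair = ((-4, 0), (-6, 0)); squared distance = 4

Compute all C(8, 2) = 28 pairwise squared distances (x_i − x_j)² + (y_i − y_j)². The minimum is 4, attained by the pair ((-4, 0), (-6, 0)).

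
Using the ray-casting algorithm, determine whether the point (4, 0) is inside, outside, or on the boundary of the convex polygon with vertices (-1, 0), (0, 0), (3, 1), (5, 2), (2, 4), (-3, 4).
The point (4, 0) lies strictly outside the polygon

Cast a horizontal ray to the right from the query point and count how many polygon edges it crosses (each edge strictly once or zero times, handled with the usual half-open convention). 
Parity of crossings → even ⇒ outside.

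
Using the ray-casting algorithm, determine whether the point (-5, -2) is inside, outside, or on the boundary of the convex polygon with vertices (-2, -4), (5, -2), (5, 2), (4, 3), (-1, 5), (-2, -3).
The point (-5, -2) lies strictly outside the polygon

Cast a horizontal ray to the right from the query point and count how many polygon edges it crosses (each edge strictly once or zero times, handled with the usual half-open convention). 
Parity of crossings → even ⇒ outside.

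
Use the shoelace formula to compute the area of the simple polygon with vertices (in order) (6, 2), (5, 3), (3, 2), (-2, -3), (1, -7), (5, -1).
Area = 71/2

Shoelace formula: Area = (1/2) |Σ_i (x_i · y_{i+1} − x_{i+1} · y_i)| (indices mod n). Compute each cross term:
  (6)(3) − (5)(2) = 8
  (5)(2) − (3)(3) = 1
  (3)(-3) − (-2)(2) = -5
  (-2)(-7) − (1)(-3) = 17
  (1)(-1) − (5)(-7) = 34
  (5)(2) − (6)(-1) = 16
Sum = 71, so (signed) Area = 71/2 = 71/2, |Area| = 71/2.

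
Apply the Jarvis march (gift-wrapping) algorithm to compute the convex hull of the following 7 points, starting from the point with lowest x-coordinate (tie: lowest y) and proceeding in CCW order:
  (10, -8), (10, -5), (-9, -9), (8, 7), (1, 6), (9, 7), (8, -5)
Hull (CCW) = [(-9, -9), (10, -8), (10, -5), (9, 7), (8, 7), (1, 6)]

Jarvis march: at each step, from the current hull vertex p, select the next vertex q as the point such that every other point lies strictly to the left of (or on) the directed line p → q. (Equivalently: for every other point r, the cross product (q − p) × (r − p) ≥ 0.)
Starting point (lowest x, tie lowest y): (-9, -9). Wrap until returning to start. Resulting hull: (-9, -9), (10, -8), (10, -5), (9, 7), (8, 7), (1, 6).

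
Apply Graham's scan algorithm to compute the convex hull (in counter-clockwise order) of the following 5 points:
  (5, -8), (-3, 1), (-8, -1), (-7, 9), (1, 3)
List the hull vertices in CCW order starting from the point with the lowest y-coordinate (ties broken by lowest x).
Hull (CCW) = [(5, -8), (1, 3), (-7, 9), (-8, -1)]

Graham scan procedure:
  1. Find the pivot p₀ = point with lowest y (tie → lowest x): (5, -8).
  2. Sort the remaining points by polar angle around p₀.
  3. Walk through sorted points, maintaining a stack; pop the top while the last three entries make a non-left turn (cross product ≤ 0).
  4. Final stack is the convex hull in CCW order: (5, -8), (1, 3), (-7, 9), (-8, -1).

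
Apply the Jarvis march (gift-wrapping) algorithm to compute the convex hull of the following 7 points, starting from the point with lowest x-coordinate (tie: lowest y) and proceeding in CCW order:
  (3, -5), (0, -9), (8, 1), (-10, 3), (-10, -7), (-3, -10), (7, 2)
Hull (CCW) = [(-10, -7), (-3, -10), (0, -9), (8, 1), (7, 2), (-10, 3)]

Jarvis march: at each step, from the current hull vertex p, select the next vertex q as the point such that every other point lies strictly to the left of (or on) the directed line p → q. (Equivalently: for every other point r, the cross product (q − p) × (r − p) ≥ 0.)
Starting point (lowest x, tie lowest y): (-10, -7). Wrap until returning to start. Resulting hull: (-10, -7), (-3, -10), (0, -9), (8, 1), (7, 2), (-10, 3).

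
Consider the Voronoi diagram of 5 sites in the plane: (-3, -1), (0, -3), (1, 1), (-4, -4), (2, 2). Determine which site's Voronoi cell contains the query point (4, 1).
Nearest site = (2, 2)

The Voronoi cell of site s contains exactly those query points closer to s than to any other site. Compute squared distances from q = (4, 1) to each site:
  (2 − 4)² + (2 − 1)² = 5
  (1 − 4)² + (1 − 1)² = 9
  (0 − 4)² + (-3 − 1)² = 32
  (-3 − 4)² + (-1 − 1)² = 53
  (-4 − 4)² + (-4 − 1)² = 89
Minimum is attained by (2, 2), so q lies in its Voronoi cell.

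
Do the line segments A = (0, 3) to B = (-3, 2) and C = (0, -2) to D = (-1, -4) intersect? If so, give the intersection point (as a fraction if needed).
No (intersection of containing lines falls outside at least one segment)

Parametrize and solve: t = -1, s = -3. At least one of these is outside [0, 1], so the segments do not intersect.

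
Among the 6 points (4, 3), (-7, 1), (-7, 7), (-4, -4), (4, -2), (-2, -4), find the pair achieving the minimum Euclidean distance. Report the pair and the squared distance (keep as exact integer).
Pair = ((-4, -4), (-2, -4)); squared distance = 4

Compute all C(6, 2) = 15 pairwise squared distances (x_i − x_j)² + (y_i − y_j)². The minimum is 4, attained by the pair ((-4, -4), (-2, -4)).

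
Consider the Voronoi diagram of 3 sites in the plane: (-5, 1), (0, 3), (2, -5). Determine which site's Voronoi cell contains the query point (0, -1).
Nearest site = (0, 3)

The Voronoi cell of site s contains exactly those query points closer to s than to any other site. Compute squared distances from q = (0, -1) to each site:
  (0 − 0)² + (3 − -1)² = 16
  (2 − 0)² + (-5 − -1)² = 20
  (-5 − 0)² + (1 − -1)² = 29
Minimum is attained by (0, 3), so q lies in its Voronoi cell.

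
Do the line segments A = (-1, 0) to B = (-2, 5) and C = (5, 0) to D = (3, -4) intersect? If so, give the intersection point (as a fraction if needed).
No (intersection of containing lines falls outside at least one segment)

Parametrize and solve: t = -12/7, s = 15/7. At least one of these is outside [0, 1], so the segments do not intersect.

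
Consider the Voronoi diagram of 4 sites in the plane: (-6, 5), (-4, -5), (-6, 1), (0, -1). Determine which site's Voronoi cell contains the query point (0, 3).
Nearest site = (0, -1)

The Voronoi cell of site s contains exactly those query points closer to s than to any other site. Compute squared distances from q = (0, 3) to each site:
  (0 − 0)² + (-1 − 3)² = 16
  (-6 − 0)² + (1 − 3)² = 40
  (-6 − 0)² + (5 − 3)² = 40
  (-4 − 0)² + (-5 − 3)² = 80
Minimum is attained by (0, -1), so q lies in its Voronoi cell.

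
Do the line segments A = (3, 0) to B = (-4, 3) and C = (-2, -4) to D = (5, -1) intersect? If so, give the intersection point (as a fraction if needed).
No (intersection of containing lines falls outside at least one segment)

Parametrize and solve: t = -13/42, s = 43/42. At least one of these is outside [0, 1], so the segments do not intersect.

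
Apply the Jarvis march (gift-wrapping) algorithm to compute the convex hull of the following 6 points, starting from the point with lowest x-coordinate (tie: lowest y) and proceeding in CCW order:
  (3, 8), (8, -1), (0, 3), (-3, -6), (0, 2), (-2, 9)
Hull (CCW) = [(-3, -6), (8, -1), (3, 8), (-2, 9)]

Jarvis march: at each step, from the current hull vertex p, select the next vertex q as the point such that every other point lies strictly to the left of (or on) the directed line p → q. (Equivalently: for every other point r, the cross product (q − p) × (r − p) ≥ 0.)
Starting point (lowest x, tie lowest y): (-3, -6). Wrap until returning to start. Resulting hull: (-3, -6), (8, -1), (3, 8), (-2, 9).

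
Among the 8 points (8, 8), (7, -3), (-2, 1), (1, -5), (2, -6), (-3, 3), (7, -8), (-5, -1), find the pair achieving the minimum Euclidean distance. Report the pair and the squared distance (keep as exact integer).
Pair = ((1, -5), (2, -6)); squared distance = 2

Compute all C(8, 2) = 28 pairwise squared distances (x_i − x_j)² + (y_i − y_j)². The minimum is 2, attained by the pair ((1, -5), (2, -6)).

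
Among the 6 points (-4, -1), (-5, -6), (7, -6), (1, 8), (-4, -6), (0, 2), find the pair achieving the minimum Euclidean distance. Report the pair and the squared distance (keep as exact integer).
Pair = ((-5, -6), (-4, -6)); squared distance = 1

Compute all C(6, 2) = 15 pairwise squared distances (x_i − x_j)² + (y_i − y_j)². The minimum is 1, attained by the pair ((-5, -6), (-4, -6)).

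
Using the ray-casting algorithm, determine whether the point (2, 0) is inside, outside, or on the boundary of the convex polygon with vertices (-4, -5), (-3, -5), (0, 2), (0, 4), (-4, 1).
The point (2, 0) lies strictly outside the polygon

Cast a horizontal ray to the right from the query point and count how many polygon edges it crosses (each edge strictly once or zero times, handled with the usual half-open convention). 
Parity of crossings → even ⇒ outside.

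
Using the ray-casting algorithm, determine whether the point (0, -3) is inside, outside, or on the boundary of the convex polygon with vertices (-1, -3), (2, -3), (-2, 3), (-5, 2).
The point (0, -3) lies on the polygon boundary

Boundary check: the query satisfies the collinearity and bounding-box conditions for some polygon edge, so it lies exactly on the boundary.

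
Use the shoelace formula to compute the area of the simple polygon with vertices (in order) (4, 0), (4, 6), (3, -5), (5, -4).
Area = 15/2

Shoelace formula: Area = (1/2) |Σ_i (x_i · y_{i+1} − x_{i+1} · y_i)| (indices mod n). Compute each cross term:
  (4)(6) − (4)(0) = 24
  (4)(-5) − (3)(6) = -38
  (3)(-4) − (5)(-5) = 13
  (5)(0) − (4)(-4) = 16
Sum = 15, so (signed) Area = 15/2 = 15/2, |Area| = 15/2.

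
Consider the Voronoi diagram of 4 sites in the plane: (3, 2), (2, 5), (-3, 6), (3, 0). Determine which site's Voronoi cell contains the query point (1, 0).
Nearest site = (3, 0)

The Voronoi cell of site s contains exactly those query points closer to s than to any other site. Compute squared distances from q = (1, 0) to each site:
  (3 − 1)² + (0 − 0)² = 4
  (3 − 1)² + (2 − 0)² = 8
  (2 − 1)² + (5 − 0)² = 26
  (-3 − 1)² + (6 − 0)² = 52
Minimum is attained by (3, 0), so q lies in its Voronoi cell.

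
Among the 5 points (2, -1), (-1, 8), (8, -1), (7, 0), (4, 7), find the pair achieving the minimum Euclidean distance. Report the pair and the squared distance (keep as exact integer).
Pair = ((8, -1), (7, 0)); squared distance = 2

Compute all C(5, 2) = 10 pairwise squared distances (x_i − x_j)² + (y_i − y_j)². The minimum is 2, attained by the pair ((8, -1), (7, 0)).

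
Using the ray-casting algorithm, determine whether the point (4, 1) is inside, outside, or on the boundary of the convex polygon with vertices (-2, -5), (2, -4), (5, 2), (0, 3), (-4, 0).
The point (4, 1) lies strictly inside the polygon

Cast a horizontal ray to the right from the query point and count how many polygon edges it crosses (each edge strictly once or zero times, handled with the usual half-open convention). 
Parity of crossings → odd ⇒ inside.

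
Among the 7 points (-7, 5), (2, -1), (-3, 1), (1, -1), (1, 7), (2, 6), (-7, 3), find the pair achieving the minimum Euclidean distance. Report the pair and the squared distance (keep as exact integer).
Pair = ((2, -1), (1, -1)); squared distance = 1

Compute all C(7, 2) = 21 pairwise squared distances (x_i − x_j)² + (y_i − y_j)². The minimum is 1, attained by the pair ((2, -1), (1, -1)).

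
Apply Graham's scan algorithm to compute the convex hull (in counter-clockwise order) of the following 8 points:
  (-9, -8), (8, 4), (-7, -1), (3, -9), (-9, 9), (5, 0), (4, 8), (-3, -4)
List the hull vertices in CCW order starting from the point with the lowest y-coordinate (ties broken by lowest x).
Hull (CCW) = [(3, -9), (8, 4), (4, 8), (-9, 9), (-9, -8)]

Graham scan procedure:
  1. Find the pivot p₀ = point with lowest y (tie → lowest x): (3, -9).
  2. Sort the remaining points by polar angle around p₀.
  3. Walk through sorted points, maintaining a stack; pop the top while the last three entries make a non-left turn (cross product ≤ 0).
  4. Final stack is the convex hull in CCW order: (3, -9), (8, 4), (4, 8), (-9, 9), (-9, -8).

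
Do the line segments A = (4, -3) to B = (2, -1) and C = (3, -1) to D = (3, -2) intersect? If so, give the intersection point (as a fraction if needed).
Yes; intersection at (3, -2) (t = 1/2 on AB, s = 1 on CD)

Parametrize AB as A + t(B − A) = (4 + -2 t, -3 + 2 t) and CD as C + s(D − C) = (3 + 0 s, -1 + -1 s). Solve the linear system for (t, s). Determinant = -2 ≠ 0, so a unique intersection of the containing lines exists. Solution: t = 1/2, s = 1 — both in [0, 1], so the segments cross. Intersection point: (3, -2).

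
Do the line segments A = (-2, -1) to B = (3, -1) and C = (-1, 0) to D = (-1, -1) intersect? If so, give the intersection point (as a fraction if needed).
Yes; intersection at (-1, -1) (t = 1/5 on AB, s = 1 on CD)

Parametrize AB as A + t(B − A) = (-2 + 5 t, -1 + 0 t) and CD as C + s(D − C) = (-1 + 0 s, 0 + -1 s). Solve the linear system for (t, s). Determinant = 5 ≠ 0, so a unique intersection of the containing lines exists. Solution: t = 1/5, s = 1 — both in [0, 1], so the segments cross. Intersection point: (-1, -1).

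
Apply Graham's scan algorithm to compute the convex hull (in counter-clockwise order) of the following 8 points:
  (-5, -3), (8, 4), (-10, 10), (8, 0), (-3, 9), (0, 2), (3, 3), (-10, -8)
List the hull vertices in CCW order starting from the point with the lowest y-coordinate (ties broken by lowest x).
Hull (CCW) = [(-10, -8), (8, 0), (8, 4), (-3, 9), (-10, 10)]

Graham scan procedure:
  1. Find the pivot p₀ = point with lowest y (tie → lowest x): (-10, -8).
  2. Sort the remaining points by polar angle around p₀.
  3. Walk through sorted points, maintaining a stack; pop the top while the last three entries make a non-left turn (cross product ≤ 0).
  4. Final stack is the convex hull in CCW order: (-10, -8), (8, 0), (8, 4), (-3, 9), (-10, 10).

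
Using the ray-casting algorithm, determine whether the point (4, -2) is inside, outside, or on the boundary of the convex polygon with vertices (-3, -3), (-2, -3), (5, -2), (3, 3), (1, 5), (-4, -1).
The point (4, -2) lies strictly inside the polygon

Cast a horizontal ray to the right from the query point and count how many polygon edges it crosses (each edge strictly once or zero times, handled with the usual half-open convention). 
Parity of crossings → odd ⇒ inside.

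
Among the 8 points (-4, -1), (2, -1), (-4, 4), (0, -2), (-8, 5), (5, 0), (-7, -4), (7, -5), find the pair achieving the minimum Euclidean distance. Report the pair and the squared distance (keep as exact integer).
Pair = ((2, -1), (0, -2)); squared distance = 5

Compute all C(8, 2) = 28 pairwise squared distances (x_i − x_j)² + (y_i − y_j)². The minimum is 5, attained by the pair ((2, -1), (0, -2)).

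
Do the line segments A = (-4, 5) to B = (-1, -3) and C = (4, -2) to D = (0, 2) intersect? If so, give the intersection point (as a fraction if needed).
No (intersection of containing lines falls outside at least one segment)

Parametrize and solve: t = -1/5, s = 43/20. At least one of these is outside [0, 1], so the segments do not intersect.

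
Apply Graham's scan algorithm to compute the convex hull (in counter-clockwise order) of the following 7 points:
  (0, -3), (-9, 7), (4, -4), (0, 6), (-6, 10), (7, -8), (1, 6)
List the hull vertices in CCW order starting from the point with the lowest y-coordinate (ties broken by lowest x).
Hull (CCW) = [(7, -8), (1, 6), (-6, 10), (-9, 7), (0, -3)]

Graham scan procedure:
  1. Find the pivot p₀ = point with lowest y (tie → lowest x): (7, -8).
  2. Sort the remaining points by polar angle around p₀.
  3. Walk through sorted points, maintaining a stack; pop the top while the last three entries make a non-left turn (cross product ≤ 0).
  4. Final stack is the convex hull in CCW order: (7, -8), (1, 6), (-6, 10), (-9, 7), (0, -3).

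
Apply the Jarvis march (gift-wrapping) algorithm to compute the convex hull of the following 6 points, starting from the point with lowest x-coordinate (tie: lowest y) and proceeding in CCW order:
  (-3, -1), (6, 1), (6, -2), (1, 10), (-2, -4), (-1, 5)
Hull (CCW) = [(-3, -1), (-2, -4), (6, -2), (6, 1), (1, 10), (-1, 5)]

Jarvis march: at each step, from the current hull vertex p, select the next vertex q as the point such that every other point lies strictly to the left of (or on) the directed line p → q. (Equivalently: for every other point r, the cross product (q − p) × (r − p) ≥ 0.)
Starting point (lowest x, tie lowest y): (-3, -1). Wrap until returning to start. Resulting hull: (-3, -1), (-2, -4), (6, -2), (6, 1), (1, 10), (-1, 5).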